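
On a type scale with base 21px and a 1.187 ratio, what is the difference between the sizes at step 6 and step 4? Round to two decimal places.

17.05px

Step 4: 21.0 × 1.187⁴ = 41.6891px
Step 6: 21.0 × 1.187⁶ = 58.7386px
Difference: 58.7386 − 41.6891 = 17.0495px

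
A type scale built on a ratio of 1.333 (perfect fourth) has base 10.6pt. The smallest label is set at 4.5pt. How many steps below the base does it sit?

3

1.333ⁿ = 10.6 / 4.5 = 2.3556
n = ln(2.3556) / ln(1.333) = 0.8568 / 0.2874 ≈ 2.98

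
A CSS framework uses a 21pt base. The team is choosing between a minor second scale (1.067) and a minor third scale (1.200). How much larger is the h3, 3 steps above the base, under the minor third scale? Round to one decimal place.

Minor second: 21.0 × 1.067³ = 25.510pt
Minor third: 21.0 × 1.200³ = 36.288pt
Difference: 36.288 − 25.510 = 10.778pt

10.8pt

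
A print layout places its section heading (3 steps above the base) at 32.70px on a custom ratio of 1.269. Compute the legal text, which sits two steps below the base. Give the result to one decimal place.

9.9px

32.70 ÷ 1.269⁵ = 32.70 ÷ 3.29085 ≈ 9.937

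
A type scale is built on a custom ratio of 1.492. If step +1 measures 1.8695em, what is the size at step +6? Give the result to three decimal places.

1.8695 × 1.492⁵ = 1.8695 × 7.39340 ≈ 13.822

13.822em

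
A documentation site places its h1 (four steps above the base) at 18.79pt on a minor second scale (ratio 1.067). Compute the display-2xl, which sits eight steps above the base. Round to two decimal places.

The gap is 8 − (4) = 4 steps, so the factor is 1.067^4.
18.79 × 1.067⁴ = 18.79 × 1.29616 ≈ 24.355

24.35pt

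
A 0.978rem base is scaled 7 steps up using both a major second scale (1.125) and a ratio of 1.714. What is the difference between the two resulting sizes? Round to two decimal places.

40.27rem

Major second: 0.978 × 1.125⁷ = 2.2305rem
At 1.714: 0.978 × 1.714⁷ = 42.5025rem
Difference: 42.5025 − 2.2305 = 40.2720rem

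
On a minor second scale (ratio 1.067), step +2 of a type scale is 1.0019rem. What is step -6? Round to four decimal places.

0.5964rem

Moving from step +2 to step -6 is 8 steps down, so divide by r⁸.
1.0019 ÷ 1.067⁸ = 1.0019 ÷ 1.68002 ≈ 0.5964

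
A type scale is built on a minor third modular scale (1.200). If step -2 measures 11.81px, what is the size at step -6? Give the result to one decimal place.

11.81 ÷ 1.200⁴ = 11.81 ÷ 2.07360 ≈ 5.695

5.7px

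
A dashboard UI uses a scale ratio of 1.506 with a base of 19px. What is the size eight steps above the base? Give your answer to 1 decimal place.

19.0 × 1.506⁸ = 19.0 × 26.46061 ≈ 502.75

502.8px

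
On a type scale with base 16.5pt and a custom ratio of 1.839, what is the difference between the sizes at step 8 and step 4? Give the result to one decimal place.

Step 4: 16.5 × 1.839⁴ = 188.717pt
Step 8: 16.5 × 1.839⁸ = 2158.429pt
Difference: 2158.429 − 188.717 = 1969.712pt

1969.7pt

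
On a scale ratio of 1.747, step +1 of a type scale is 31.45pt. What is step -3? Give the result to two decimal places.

3.38pt

The gap is -3 − (1) = -4 steps, so the factor is 1.747^-4.
31.45 ÷ 1.747⁴ = 31.45 ÷ 9.31476 ≈ 3.376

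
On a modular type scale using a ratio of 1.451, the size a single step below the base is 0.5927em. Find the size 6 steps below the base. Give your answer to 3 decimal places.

The gap is -6 − (-1) = -5 steps, so the factor is 1.451^-5.
0.5927 ÷ 1.451⁵ = 0.5927 ÷ 6.43187 ≈ 0.092

0.092em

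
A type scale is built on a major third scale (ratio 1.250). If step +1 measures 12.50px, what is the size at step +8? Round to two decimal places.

59.60px

Moving from step +1 to step +8 is 7 steps up, so multiply by r⁷.
12.50 × 1.250⁷ = 12.50 × 4.76837 ≈ 59.605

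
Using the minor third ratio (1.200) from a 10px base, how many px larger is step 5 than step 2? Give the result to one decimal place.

10.5px

Step 2: 10.0 × 1.200² = 14.400px
Step 5: 10.0 × 1.200⁵ = 24.883px
Difference: 24.883 − 14.400 = 10.483px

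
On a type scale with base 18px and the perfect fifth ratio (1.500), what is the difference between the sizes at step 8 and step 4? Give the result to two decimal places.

Step 4: 18.0 × 1.500⁴ = 91.1250px
Step 8: 18.0 × 1.500⁸ = 461.3203px
Difference: 461.3203 − 91.1250 = 370.1953px

370.20px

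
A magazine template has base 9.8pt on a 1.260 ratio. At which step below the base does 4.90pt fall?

1.260ⁿ = 9.8 / 4.90 = 2.0000
n = ln(2.0000) / ln(1.260) = 0.6931 / 0.2311 ≈ 3.00

3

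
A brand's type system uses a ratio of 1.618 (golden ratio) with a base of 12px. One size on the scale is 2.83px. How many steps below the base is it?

3

1.618ⁿ = 12 / 2.83 = 4.2403
n = ln(4.2403) / ln(1.618) = 1.4446 / 0.4812 ≈ 3.00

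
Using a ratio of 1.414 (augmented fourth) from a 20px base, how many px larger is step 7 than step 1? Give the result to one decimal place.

Step 1: 20.0 × 1.414 = 28.280px
Step 7: 20.0 × 1.414⁷ = 226.035px
Difference: 226.035 − 28.280 = 197.755px

197.8px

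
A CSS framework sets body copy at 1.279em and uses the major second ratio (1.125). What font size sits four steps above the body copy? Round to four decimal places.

A modular type scale is a geometric sequence: sizeₙ = base × rⁿ.
1.279 × 1.125⁴ = 1.279 × 1.60181 ≈ 2.0487

2.0487em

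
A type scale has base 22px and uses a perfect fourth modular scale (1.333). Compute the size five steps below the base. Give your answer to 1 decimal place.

22.0 ÷ 1.333⁵ = 22.0 ÷ 4.20873 ≈ 5.23

5.2px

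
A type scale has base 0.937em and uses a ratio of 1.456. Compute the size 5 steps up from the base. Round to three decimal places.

Every step multiplies by the scale ratio.
0.937 × 1.456⁵ = 0.937 × 6.54345 ≈ 6.131

6.131em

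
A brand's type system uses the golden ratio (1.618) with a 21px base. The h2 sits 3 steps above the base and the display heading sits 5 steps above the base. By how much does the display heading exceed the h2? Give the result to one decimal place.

143.9px

Step 3: 21.0 × 1.618³ = 88.952px
Step 5: 21.0 × 1.618⁵ = 232.869px
Difference: 232.869 − 88.952 = 143.917px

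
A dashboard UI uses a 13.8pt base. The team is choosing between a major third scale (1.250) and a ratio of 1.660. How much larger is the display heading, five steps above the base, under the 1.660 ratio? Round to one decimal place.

Major third: 13.8 × 1.250⁵ = 42.114pt
At 1.660: 13.8 × 1.660⁵ = 173.948pt
Difference: 173.948 − 42.114 = 131.834pt

131.8pt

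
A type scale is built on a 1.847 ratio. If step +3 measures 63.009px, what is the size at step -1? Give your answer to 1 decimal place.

5.4px

Moving from step +3 to step -1 is 4 steps down, so divide by r⁴.
63.009 ÷ 1.847⁴ = 63.009 ÷ 11.63771 ≈ 5.414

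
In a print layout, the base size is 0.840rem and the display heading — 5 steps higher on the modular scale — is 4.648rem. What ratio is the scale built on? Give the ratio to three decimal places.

r⁵ = 4.648 / 0.840, so r = (4.648/0.840)^(1/5).
r = 5.5333^(1/5) ≈ 1.4080

1.408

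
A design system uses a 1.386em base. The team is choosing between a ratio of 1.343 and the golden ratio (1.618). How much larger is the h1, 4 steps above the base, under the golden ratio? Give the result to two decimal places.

At 1.343: 1.386 × 1.343⁴ = 4.5089em
Golden ratio: 1.386 × 1.618⁴ = 9.4990em
Difference: 9.4990 − 4.5089 = 4.9901em

4.99em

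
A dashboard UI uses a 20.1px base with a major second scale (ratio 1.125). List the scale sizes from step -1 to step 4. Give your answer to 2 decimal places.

17.87px, 20.10px, 22.61px, 25.44px, 28.62px, 32.20px

Step -1: 20.1 ÷ 1.125 = 17.87
Step 0: 20.1px
Step 1: 20.1 × 1.125 = 22.61
Step 2: 20.1 × 1.125² = 25.44
Step 3: 20.1 × 1.125³ = 28.62
Step 4: 20.1 × 1.125⁴ = 32.20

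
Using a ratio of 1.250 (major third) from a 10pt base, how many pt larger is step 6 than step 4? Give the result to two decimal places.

Step 4: 10.0 × 1.250⁴ = 24.4141pt
Step 6: 10.0 × 1.250⁶ = 38.1470pt
Difference: 38.1470 − 24.4141 = 13.7329pt

13.73pt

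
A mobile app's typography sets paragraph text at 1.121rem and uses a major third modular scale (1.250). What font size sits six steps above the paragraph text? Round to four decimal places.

4.2763rem

1.121 × 1.250⁶ = 1.121 × 3.81470 ≈ 4.2763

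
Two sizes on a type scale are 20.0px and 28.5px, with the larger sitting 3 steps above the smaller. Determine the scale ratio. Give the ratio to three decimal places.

The ratio satisfies 20.0 × r³ = 28.5, so r = (28.5 / 20.0)^(1/3).
r = 1.4250^(1/3) ≈ 1.1253

1.125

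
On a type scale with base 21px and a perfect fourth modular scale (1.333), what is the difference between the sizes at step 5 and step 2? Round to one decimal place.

51.1px

Step 2: 21.0 × 1.333² = 37.315px
Step 5: 21.0 × 1.333⁵ = 88.383px
Difference: 88.383 − 37.315 = 51.068px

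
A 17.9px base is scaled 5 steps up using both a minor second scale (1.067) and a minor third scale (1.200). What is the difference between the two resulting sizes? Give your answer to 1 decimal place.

19.8px

Minor second: 17.9 × 1.067⁵ = 24.756px
Minor third: 17.9 × 1.200⁵ = 44.541px
Difference: 44.541 − 24.756 = 19.785px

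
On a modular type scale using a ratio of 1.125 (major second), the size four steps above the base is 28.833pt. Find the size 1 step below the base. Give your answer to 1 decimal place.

28.833 ÷ 1.125⁵ = 28.833 ÷ 1.80203 ≈ 16.000

16.0pt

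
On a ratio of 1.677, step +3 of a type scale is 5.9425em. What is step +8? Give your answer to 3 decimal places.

78.820em

Moving from step +3 to step +8 is 5 steps up, so multiply by r⁵.
5.9425 × 1.677⁵ = 5.9425 × 13.26372 ≈ 78.820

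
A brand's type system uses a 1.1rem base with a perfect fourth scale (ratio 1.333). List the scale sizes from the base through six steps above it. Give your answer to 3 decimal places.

Step 0: 1.1rem
Step 1: 1.1 × 1.333 = 1.466
Step 2: 1.1 × 1.333² = 1.955
Step 3: 1.1 × 1.333³ = 2.605
Step 4: 1.1 × 1.333⁴ = 3.473
Step 5: 1.1 × 1.333⁵ = 4.630
Step 6: 1.1 × 1.333⁶ = 6.171

1.100rem, 1.466rem, 1.955rem, 2.605rem, 3.473rem, 4.630rem, 6.171rem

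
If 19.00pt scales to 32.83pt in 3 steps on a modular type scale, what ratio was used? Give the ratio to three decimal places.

r³ = 32.83 / 19.00, so r = (32.83/19.00)^(1/3).
r = 1.7279^(1/3) ≈ 1.2000

1.200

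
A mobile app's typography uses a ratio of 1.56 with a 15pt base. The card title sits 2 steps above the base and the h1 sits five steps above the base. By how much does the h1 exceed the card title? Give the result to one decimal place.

Step 2: 15.0 × 1.56² = 36.504pt
Step 5: 15.0 × 1.56⁵ = 138.584pt
Difference: 138.584 − 36.504 = 102.080pt

102.1pt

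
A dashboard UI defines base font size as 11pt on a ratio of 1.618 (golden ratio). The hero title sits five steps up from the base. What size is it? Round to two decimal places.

121.98pt

11.0 × 1.618⁵ = 11.0 × 11.08901 ≈ 121.98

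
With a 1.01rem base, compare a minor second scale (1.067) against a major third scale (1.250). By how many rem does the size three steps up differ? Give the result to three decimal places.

Minor second: 1.01 × 1.067³ = 1.22692rem
Major third: 1.01 × 1.250³ = 1.97266rem
Difference: 1.97266 − 1.22692 = 0.74574rem

0.746rem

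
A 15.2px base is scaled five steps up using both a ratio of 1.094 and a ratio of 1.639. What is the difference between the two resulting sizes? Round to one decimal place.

156.0px

At 1.094: 15.2 × 1.094⁵ = 23.819px
At 1.639: 15.2 × 1.639⁵ = 179.779px
Difference: 179.779 − 23.819 = 155.960px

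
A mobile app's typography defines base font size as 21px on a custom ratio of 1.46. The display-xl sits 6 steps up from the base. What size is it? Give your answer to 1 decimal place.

Each step on a modular scale multiplies by the ratio, so the size n steps from the base is base × ratioⁿ.
21.0 × 1.46⁶ = 21.0 × 9.68539 ≈ 203.39

203.4px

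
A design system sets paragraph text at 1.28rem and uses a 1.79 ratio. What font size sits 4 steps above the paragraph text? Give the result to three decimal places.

13.141rem

Each step on a modular scale multiplies by the ratio, so the size n steps from the base is base × ratioⁿ.
1.28 × 1.79⁴ = 1.28 × 10.26626 ≈ 13.141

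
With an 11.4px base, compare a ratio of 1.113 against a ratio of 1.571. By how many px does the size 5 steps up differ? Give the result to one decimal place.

At 1.113: 11.4 × 1.113⁵ = 19.471px
At 1.571: 11.4 × 1.571⁵ = 109.090px
Difference: 109.090 − 19.471 = 89.619px

89.6px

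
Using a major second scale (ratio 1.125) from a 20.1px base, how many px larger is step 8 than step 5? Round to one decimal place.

Step 5: 20.1 × 1.125⁵ = 36.221px
Step 8: 20.1 × 1.125⁸ = 51.572px
Difference: 51.572 − 36.221 = 15.351px

15.4px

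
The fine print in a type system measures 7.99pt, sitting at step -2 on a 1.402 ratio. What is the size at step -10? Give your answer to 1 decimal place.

0.5pt

7.99 ÷ 1.402⁸ = 7.99 ÷ 14.92740 ≈ 0.535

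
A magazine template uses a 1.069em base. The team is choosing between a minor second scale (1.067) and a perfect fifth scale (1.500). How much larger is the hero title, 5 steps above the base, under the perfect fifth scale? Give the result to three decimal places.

Minor second: 1.069 × 1.067⁵ = 1.47843em
Perfect fifth: 1.069 × 1.500⁵ = 8.11772em
Difference: 8.11772 − 1.47843 = 6.63929em

6.639em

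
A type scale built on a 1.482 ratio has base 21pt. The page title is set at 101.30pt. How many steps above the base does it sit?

4

1.482ⁿ = 101.30 / 21 = 4.8238
n = ln(4.8238) / ln(1.482) = 1.5736 / 0.3934 ≈ 4.00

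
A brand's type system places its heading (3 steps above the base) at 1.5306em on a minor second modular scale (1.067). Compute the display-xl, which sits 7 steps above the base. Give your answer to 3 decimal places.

The gap is 7 − (3) = 4 steps, so the factor is 1.067^4.
1.5306 × 1.067⁴ = 1.5306 × 1.29616 ≈ 1.984

1.984em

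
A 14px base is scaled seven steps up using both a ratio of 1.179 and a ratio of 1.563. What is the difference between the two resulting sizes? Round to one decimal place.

274.7px

At 1.179: 14.0 × 1.179⁷ = 44.333px
At 1.563: 14.0 × 1.563⁷ = 319.037px
Difference: 319.037 − 44.333 = 274.704px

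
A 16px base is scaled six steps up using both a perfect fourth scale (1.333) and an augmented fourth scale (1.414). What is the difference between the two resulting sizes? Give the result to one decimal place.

Perfect fourth: 16.0 × 1.333⁶ = 89.764px
Augmented fourth: 16.0 × 1.414⁶ = 127.884px
Difference: 127.884 − 89.764 = 38.120px

38.1px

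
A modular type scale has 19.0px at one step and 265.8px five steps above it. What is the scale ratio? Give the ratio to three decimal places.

1.695

The ratio satisfies 19.0 × r⁵ = 265.8, so r = (265.8 / 19.0)^(1/5).
r = 13.9895^(1/5) ≈ 1.6950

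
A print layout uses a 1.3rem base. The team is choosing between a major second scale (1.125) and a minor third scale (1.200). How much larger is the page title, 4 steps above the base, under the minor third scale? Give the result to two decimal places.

Major second: 1.3 × 1.125⁴ = 2.0823rem
Minor third: 1.3 × 1.200⁴ = 2.6957rem
Difference: 2.6957 − 2.0823 = 0.6134rem

0.61rem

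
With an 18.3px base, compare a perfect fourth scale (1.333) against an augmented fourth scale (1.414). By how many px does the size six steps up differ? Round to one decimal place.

43.6px

Perfect fourth: 18.3 × 1.333⁶ = 102.667px
Augmented fourth: 18.3 × 1.414⁶ = 146.267px
Difference: 146.267 − 102.667 = 43.600px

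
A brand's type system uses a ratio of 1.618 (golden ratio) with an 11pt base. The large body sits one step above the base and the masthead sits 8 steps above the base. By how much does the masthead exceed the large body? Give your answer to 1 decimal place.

498.9pt

Step 1: 11.0 × 1.618 = 17.798pt
Step 8: 11.0 × 1.618⁸ = 516.679pt
Difference: 516.679 − 17.798 = 498.881pt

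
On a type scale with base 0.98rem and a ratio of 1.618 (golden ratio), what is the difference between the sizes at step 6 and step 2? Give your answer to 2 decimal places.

Step 2: 0.98 × 1.618² = 2.5656rem
Step 6: 0.98 × 1.618⁶ = 17.5832rem
Difference: 17.5832 − 2.5656 = 15.0176rem

15.02rem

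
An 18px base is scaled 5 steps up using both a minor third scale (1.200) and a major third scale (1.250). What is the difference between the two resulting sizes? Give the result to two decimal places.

Minor third: 18.0 × 1.200⁵ = 44.7898px
Major third: 18.0 × 1.250⁵ = 54.9316px
Difference: 54.9316 − 44.7898 = 10.1418px

10.14px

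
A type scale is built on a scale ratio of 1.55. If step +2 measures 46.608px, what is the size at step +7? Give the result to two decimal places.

The gap is 7 − (2) = 5 steps, so the factor is 1.55^5.
46.608 × 1.55⁵ = 46.608 × 8.94661 ≈ 416.984

416.98px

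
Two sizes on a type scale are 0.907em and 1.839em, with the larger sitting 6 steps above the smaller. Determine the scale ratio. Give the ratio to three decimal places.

r⁶ = 1.839 / 0.907, so r = (1.839/0.907)^(1/6).
r = 2.0276^(1/6) ≈ 1.1250

1.125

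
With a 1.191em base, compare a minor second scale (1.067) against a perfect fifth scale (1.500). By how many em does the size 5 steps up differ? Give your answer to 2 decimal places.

Minor second: 1.191 × 1.067⁵ = 1.6472em
Perfect fifth: 1.191 × 1.500⁵ = 9.0442em
Difference: 9.0442 − 1.6472 = 7.3970em

7.40em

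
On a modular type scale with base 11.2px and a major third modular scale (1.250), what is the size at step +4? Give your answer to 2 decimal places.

11.2 × 1.250⁴ = 11.2 × 2.44141 ≈ 27.34

27.34px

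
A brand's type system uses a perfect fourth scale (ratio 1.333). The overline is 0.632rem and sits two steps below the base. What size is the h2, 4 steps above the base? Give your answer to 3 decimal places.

3.546rem

0.632 × 1.333⁶ = 0.632 × 5.61023 ≈ 3.546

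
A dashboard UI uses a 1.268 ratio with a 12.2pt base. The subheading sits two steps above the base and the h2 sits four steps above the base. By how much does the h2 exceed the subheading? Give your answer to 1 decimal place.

11.9pt

Step 2: 12.2 × 1.268² = 19.615pt
Step 4: 12.2 × 1.268⁴ = 31.538pt
Difference: 31.538 − 19.615 = 11.923pt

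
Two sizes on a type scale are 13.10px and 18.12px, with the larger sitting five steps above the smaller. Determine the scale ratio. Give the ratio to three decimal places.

1.067

The ratio satisfies 13.10 × r⁵ = 18.12, so r = (18.12 / 13.10)^(1/5).
r = 1.3832^(1/5) ≈ 1.0670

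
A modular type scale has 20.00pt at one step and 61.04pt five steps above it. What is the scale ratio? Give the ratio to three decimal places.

The ratio satisfies 20.00 × r⁵ = 61.04, so r = (61.04 / 20.00)^(1/5).
r = 3.0520^(1/5) ≈ 1.2500

1.250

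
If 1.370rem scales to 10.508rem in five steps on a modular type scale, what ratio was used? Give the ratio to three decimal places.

1.503

The ratio satisfies 1.370 × r⁵ = 10.508, so r = (10.508 / 1.370)^(1/5).
r = 7.6701^(1/5) ≈ 1.5030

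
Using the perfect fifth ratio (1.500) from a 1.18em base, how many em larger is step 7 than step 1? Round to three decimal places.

Step 1: 1.18 × 1.500 = 1.77000em
Step 7: 1.18 × 1.500⁷ = 20.16141em
Difference: 20.16141 − 1.77000 = 18.39141em

18.391em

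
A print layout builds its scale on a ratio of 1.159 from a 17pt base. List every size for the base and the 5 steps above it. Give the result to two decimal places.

Step 0: 17pt
Step 1: 17.0 × 1.159 = 19.70
Step 2: 17.0 × 1.159² = 22.84
Step 3: 17.0 × 1.159³ = 26.47
Step 4: 17.0 × 1.159⁴ = 30.67
Step 5: 17.0 × 1.159⁵ = 35.55

17.00pt, 19.70pt, 22.84pt, 26.47pt, 30.67pt, 35.55pt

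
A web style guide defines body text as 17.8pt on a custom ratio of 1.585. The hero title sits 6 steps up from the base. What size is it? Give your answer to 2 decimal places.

17.8 × 1.585⁶ = 17.8 × 15.85534 ≈ 282.23

282.23pt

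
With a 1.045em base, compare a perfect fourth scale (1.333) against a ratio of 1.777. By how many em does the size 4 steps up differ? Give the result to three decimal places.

7.121em

Perfect fourth: 1.045 × 1.333⁴ = 3.29941em
At 1.777: 1.045 × 1.777⁴ = 10.41996em
Difference: 10.41996 − 3.29941 = 7.12055em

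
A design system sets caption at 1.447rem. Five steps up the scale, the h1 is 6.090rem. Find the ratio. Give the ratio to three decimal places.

The ratio satisfies 1.447 × r⁵ = 6.090, so r = (6.090 / 1.447)^(1/5).
r = 4.2087^(1/5) ≈ 1.3330

1.333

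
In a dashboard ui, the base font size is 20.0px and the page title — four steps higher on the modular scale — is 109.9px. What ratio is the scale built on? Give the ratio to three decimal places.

The ratio satisfies 20.0 × r⁴ = 109.9, so r = (109.9 / 20.0)^(1/4).
r = 5.4950^(1/4) ≈ 1.5311

1.531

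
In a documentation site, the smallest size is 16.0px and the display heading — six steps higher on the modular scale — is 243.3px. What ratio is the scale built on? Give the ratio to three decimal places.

The ratio satisfies 16.0 × r⁶ = 243.3, so r = (243.3 / 16.0)^(1/6).
r = 15.2063^(1/6) ≈ 1.5740

1.574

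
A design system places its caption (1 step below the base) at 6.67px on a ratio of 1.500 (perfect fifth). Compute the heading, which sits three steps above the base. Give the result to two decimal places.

33.77px

Moving from step -1 to step +3 is 4 steps up, so multiply by r⁴.
6.67 × 1.500⁴ = 6.67 × 5.06250 ≈ 33.767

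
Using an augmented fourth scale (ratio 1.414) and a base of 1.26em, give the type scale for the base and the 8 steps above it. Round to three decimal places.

Step 0: 1.26em
Step 1: 1.26 × 1.414 = 1.782
Step 2: 1.26 × 1.414² = 2.519
Step 3: 1.26 × 1.414³ = 3.562
Step 4: 1.26 × 1.414⁴ = 5.037
Step 5: 1.26 × 1.414⁵ = 7.122
Step 6: 1.26 × 1.414⁶ = 10.071
Step 7: 1.26 × 1.414⁷ = 14.240
Step 8: 1.26 × 1.414⁸ = 20.136

1.260em, 1.782em, 2.519em, 3.562em, 5.037em, 7.122em, 10.071em, 14.240em, 20.136em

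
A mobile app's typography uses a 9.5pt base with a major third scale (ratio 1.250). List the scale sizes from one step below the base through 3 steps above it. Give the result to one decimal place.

7.6pt, 9.5pt, 11.9pt, 14.8pt, 18.6pt

Step -1: 9.5 ÷ 1.250 = 7.6
Step 0: 9.5pt
Step 1: 9.5 × 1.250 = 11.9
Step 2: 9.5 × 1.250² = 14.8
Step 3: 9.5 × 1.250³ = 18.6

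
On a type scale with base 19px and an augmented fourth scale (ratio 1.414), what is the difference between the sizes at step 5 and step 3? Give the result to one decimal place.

53.7px

Step 3: 19.0 × 1.414³ = 53.716px
Step 5: 19.0 × 1.414⁵ = 107.399px
Difference: 107.399 − 53.716 = 53.683px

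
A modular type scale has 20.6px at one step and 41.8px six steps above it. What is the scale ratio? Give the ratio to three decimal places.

1.125

The ratio satisfies 20.6 × r⁶ = 41.8, so r = (41.8 / 20.6)^(1/6).
r = 2.0291^(1/6) ≈ 1.1252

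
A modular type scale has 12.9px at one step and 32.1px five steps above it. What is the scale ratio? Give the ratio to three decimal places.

The ratio satisfies 12.9 × r⁵ = 32.1, so r = (32.1 / 12.9)^(1/5).
r = 2.4884^(1/5) ≈ 1.2000

1.200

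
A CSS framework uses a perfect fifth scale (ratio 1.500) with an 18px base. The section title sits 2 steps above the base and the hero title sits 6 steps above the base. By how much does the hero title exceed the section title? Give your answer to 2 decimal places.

Step 2: 18.0 × 1.500² = 40.5000px
Step 6: 18.0 × 1.500⁶ = 205.0312px
Difference: 205.0312 − 40.5000 = 164.5312px

164.53px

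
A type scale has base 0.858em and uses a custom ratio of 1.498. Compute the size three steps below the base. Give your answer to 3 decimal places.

Every step multiplies by the scale ratio.
0.858 ÷ 1.498³ = 0.858 ÷ 3.36152 ≈ 0.255

0.255em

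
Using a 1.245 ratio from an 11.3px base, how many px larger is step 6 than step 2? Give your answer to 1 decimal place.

Step 2: 11.3 × 1.245² = 17.515px
Step 6: 11.3 × 1.245⁶ = 42.082px
Difference: 42.082 − 17.515 = 24.567px

24.6px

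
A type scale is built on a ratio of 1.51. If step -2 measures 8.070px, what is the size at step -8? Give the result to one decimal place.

0.7px

8.070 ÷ 1.51⁶ = 8.070 ÷ 11.85391 ≈ 0.681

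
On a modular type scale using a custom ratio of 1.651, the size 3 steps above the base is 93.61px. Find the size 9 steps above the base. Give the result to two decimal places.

1895.85px

Moving from step +3 to step +9 is 6 steps up, so multiply by r⁶.
93.61 × 1.651⁶ = 93.61 × 20.25268 ≈ 1895.853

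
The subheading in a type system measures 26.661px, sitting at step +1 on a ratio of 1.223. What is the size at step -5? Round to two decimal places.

7.97px

26.661 ÷ 1.223⁶ = 26.661 ÷ 3.34625 ≈ 7.967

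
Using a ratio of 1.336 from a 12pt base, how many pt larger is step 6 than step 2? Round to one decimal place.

Step 2: 12.0 × 1.336² = 21.419pt
Step 6: 12.0 × 1.336⁶ = 68.237pt
Difference: 68.237 − 21.419 = 46.818pt

46.8pt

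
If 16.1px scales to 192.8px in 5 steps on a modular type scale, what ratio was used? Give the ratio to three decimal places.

1.643

r⁵ = 192.8 / 16.1, so r = (192.8/16.1)^(1/5).
r = 11.9752^(1/5) ≈ 1.6431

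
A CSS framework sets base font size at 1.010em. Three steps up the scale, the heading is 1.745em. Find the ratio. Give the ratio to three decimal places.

r³ = 1.745 / 1.010, so r = (1.745/1.010)^(1/3).
r = 1.7277^(1/3) ≈ 1.1999

1.200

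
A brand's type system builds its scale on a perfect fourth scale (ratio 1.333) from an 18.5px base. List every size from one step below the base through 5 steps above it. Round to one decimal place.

Step -1: 18.5 ÷ 1.333 = 13.9
Step 0: 18.5px
Step 1: 18.5 × 1.333 = 24.7
Step 2: 18.5 × 1.333² = 32.9
Step 3: 18.5 × 1.333³ = 43.8
Step 4: 18.5 × 1.333⁴ = 58.4
Step 5: 18.5 × 1.333⁵ = 77.9

13.9px, 18.5px, 24.7px, 32.9px, 43.8px, 58.4px, 77.9px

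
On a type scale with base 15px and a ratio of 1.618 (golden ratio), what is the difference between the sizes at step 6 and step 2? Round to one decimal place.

Step 2: 15.0 × 1.618² = 39.269px
Step 6: 15.0 × 1.618⁶ = 269.130px
Difference: 269.130 − 39.269 = 229.861px

229.9px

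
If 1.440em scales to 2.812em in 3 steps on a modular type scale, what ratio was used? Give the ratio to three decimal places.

1.250

r³ = 2.812 / 1.440, so r = (2.812/1.440)^(1/3).
r = 1.9528^(1/3) ≈ 1.2499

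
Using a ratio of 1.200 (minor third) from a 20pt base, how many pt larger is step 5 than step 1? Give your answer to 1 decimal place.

25.8pt

Step 1: 20.0 × 1.200 = 24.000pt
Step 5: 20.0 × 1.200⁵ = 49.766pt
Difference: 49.766 − 24.000 = 25.766pt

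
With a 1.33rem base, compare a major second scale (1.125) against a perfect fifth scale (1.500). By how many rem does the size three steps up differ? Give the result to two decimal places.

Major second: 1.33 × 1.125³ = 1.8937rem
Perfect fifth: 1.33 × 1.500³ = 4.4888rem
Difference: 4.4888 − 1.8937 = 2.5951rem

2.60rem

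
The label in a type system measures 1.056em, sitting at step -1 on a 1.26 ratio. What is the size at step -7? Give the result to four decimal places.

0.2639em

The gap is -7 − (-1) = -6 steps, so the factor is 1.26^-6.
1.056 ÷ 1.26⁶ = 1.056 ÷ 4.00150 ≈ 0.2639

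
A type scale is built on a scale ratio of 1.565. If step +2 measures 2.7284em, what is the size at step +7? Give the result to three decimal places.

The gap is 7 − (2) = 5 steps, so the factor is 1.565^5.
2.7284 × 1.565⁵ = 2.7284 × 9.38797 ≈ 25.614

25.614em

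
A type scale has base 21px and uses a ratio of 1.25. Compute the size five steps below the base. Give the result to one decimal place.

A modular type scale is a geometric sequence: sizeₙ = base × rⁿ.
21.0 ÷ 1.25⁵ = 21.0 ÷ 3.05176 ≈ 6.88

6.9px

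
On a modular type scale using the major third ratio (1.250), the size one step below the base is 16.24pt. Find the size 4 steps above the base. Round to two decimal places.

16.24 × 1.250⁵ = 16.24 × 3.05176 ≈ 49.561

49.56pt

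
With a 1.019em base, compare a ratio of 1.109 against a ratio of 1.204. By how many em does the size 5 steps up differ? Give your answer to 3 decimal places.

At 1.109: 1.019 × 1.109⁵ = 1.70935em
At 1.204: 1.019 × 1.204⁵ = 2.57814em
Difference: 2.57814 − 1.70935 = 0.86879em

0.869em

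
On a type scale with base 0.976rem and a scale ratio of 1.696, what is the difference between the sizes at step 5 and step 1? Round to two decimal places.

Step 1: 0.976 × 1.696 = 1.6553rem
Step 5: 0.976 × 1.696⁵ = 13.6955rem
Difference: 13.6955 − 1.6553 = 12.0402rem

12.04rem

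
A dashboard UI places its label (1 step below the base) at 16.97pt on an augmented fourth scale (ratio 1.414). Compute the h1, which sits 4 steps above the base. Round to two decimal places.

95.92pt

16.97 × 1.414⁵ = 16.97 × 5.65258 ≈ 95.924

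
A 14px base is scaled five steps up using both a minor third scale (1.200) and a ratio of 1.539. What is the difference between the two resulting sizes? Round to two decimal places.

86.03px

Minor third: 14.0 × 1.200⁵ = 34.8365px
At 1.539: 14.0 × 1.539⁵ = 120.8707px
Difference: 120.8707 − 34.8365 = 86.0342px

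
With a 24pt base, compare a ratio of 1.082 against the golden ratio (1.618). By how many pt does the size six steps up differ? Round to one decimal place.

At 1.082: 24.0 × 1.082⁶ = 38.510pt
Golden ratio: 24.0 × 1.618⁶ = 430.608pt
Difference: 430.608 − 38.510 = 392.098pt

392.1pt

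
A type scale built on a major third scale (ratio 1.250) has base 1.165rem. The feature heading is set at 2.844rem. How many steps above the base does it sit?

4

1.250ⁿ = 2.844 / 1.165 = 2.4412
n = ln(2.4412) / ln(1.250) = 0.8925 / 0.2231 ≈ 4.00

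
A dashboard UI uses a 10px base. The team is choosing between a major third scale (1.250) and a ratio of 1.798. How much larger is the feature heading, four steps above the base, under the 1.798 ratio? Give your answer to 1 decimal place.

Major third: 10.0 × 1.250⁴ = 24.414px
At 1.798: 10.0 × 1.798⁴ = 104.510px
Difference: 104.510 − 24.414 = 80.096px

80.1px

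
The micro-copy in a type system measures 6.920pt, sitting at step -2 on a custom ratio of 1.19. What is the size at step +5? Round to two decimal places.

23.38pt

The gap is 5 − (-2) = 7 steps, so the factor is 1.19^7.
6.920 × 1.19⁷ = 6.920 × 3.37932 ≈ 23.385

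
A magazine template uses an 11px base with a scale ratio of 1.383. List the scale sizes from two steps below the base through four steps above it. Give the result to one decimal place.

5.8px, 8.0px, 11.0px, 15.2px, 21.0px, 29.1px, 40.2px

Step -2: 11.0 ÷ 1.383² = 5.8
Step -1: 11.0 ÷ 1.383 = 8.0
Step 0: 11px
Step 1: 11.0 × 1.383 = 15.2
Step 2: 11.0 × 1.383² = 21.0
Step 3: 11.0 × 1.383³ = 29.1
Step 4: 11.0 × 1.383⁴ = 40.2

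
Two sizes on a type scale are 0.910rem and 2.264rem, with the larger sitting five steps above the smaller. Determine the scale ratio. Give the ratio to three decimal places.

1.200

r⁵ = 2.264 / 0.910, so r = (2.264/0.910)^(1/5).
r = 2.4879^(1/5) ≈ 1.2000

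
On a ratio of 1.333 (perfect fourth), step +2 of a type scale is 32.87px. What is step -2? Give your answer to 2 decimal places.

10.41px

32.87 ÷ 1.333⁴ = 32.87 ÷ 3.15733 ≈ 10.411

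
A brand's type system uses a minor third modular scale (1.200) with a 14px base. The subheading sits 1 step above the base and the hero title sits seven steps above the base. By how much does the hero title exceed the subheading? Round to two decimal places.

Step 1: 14.0 × 1.200 = 16.8000px
Step 7: 14.0 × 1.200⁷ = 50.1645px
Difference: 50.1645 − 16.8000 = 33.3645px

33.36px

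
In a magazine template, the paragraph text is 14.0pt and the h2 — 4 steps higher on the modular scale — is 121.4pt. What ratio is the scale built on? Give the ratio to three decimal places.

1.716

The ratio satisfies 14.0 × r⁴ = 121.4, so r = (121.4 / 14.0)^(1/4).
r = 8.6714^(1/4) ≈ 1.7160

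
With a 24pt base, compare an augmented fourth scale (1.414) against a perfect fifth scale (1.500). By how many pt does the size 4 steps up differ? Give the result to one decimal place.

Augmented fourth: 24.0 × 1.414⁴ = 95.942pt
Perfect fifth: 24.0 × 1.500⁴ = 121.500pt
Difference: 121.500 − 95.942 = 25.558pt

25.6pt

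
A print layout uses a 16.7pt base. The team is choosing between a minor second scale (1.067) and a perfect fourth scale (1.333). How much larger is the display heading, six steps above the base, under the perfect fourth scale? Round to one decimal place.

69.0pt

Minor second: 16.7 × 1.067⁶ = 24.644pt
Perfect fourth: 16.7 × 1.333⁶ = 93.691pt
Difference: 93.691 − 24.644 = 69.047pt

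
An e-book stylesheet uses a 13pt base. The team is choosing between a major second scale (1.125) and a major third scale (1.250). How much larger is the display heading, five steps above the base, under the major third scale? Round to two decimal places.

Major second: 13.0 × 1.125⁵ = 23.4264pt
Major third: 13.0 × 1.250⁵ = 39.6729pt
Difference: 39.6729 − 23.4264 = 16.2465pt

16.25pt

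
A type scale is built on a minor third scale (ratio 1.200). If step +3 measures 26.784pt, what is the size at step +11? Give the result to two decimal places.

The gap is 11 − (3) = 8 steps, so the factor is 1.200^8.
26.784 × 1.200⁸ = 26.784 × 4.29982 ≈ 115.166

115.17pt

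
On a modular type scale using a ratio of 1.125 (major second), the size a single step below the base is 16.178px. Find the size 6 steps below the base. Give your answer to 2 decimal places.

8.98px

The gap is -6 − (-1) = -5 steps, so the factor is 1.125^-5.
16.178 ÷ 1.125⁵ = 16.178 ÷ 1.80203 ≈ 8.978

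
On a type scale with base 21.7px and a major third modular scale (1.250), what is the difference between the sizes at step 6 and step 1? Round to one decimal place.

Step 1: 21.7 × 1.250 = 27.125px
Step 6: 21.7 × 1.250⁶ = 82.779px
Difference: 82.779 − 27.125 = 55.654px

55.7px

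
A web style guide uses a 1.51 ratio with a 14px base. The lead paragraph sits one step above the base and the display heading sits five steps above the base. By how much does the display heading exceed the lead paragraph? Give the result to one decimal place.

Step 1: 14.0 × 1.51 = 21.140px
Step 5: 14.0 × 1.51⁵ = 109.904px
Difference: 109.904 − 21.140 = 88.764px

88.8px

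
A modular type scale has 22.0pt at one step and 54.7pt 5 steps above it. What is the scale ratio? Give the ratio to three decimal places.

1.200

The ratio satisfies 22.0 × r⁵ = 54.7, so r = (54.7 / 22.0)^(1/5).
r = 2.4864^(1/5) ≈ 1.1998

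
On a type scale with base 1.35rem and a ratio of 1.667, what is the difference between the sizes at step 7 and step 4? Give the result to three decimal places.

37.868rem

Step 4: 1.35 × 1.667⁴ = 10.42500rem
Step 7: 1.35 × 1.667⁷ = 48.29286rem
Difference: 48.29286 − 10.42500 = 37.86786rem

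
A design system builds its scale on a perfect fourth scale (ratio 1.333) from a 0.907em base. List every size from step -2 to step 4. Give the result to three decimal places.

Step -2: 0.907 ÷ 1.333² = 0.510
Step -1: 0.907 ÷ 1.333 = 0.680
Step 0: 0.907em
Step 1: 0.907 × 1.333 = 1.209
Step 2: 0.907 × 1.333² = 1.612
Step 3: 0.907 × 1.333³ = 2.148
Step 4: 0.907 × 1.333⁴ = 2.864

0.510em, 0.680em, 0.907em, 1.209em, 1.612em, 2.148em, 2.864em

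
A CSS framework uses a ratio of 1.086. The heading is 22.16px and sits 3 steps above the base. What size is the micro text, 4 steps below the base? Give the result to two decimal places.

Moving from step +3 to step -4 is 7 steps down, so divide by r⁷.
22.16 ÷ 1.086⁷ = 22.16 ÷ 1.78159 ≈ 12.438

12.44px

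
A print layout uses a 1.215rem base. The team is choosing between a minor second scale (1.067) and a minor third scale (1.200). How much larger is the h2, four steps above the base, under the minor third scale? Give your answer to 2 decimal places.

Minor second: 1.215 × 1.067⁴ = 1.5748rem
Minor third: 1.215 × 1.200⁴ = 2.5194rem
Difference: 2.5194 − 1.5748 = 0.9446rem

0.94rem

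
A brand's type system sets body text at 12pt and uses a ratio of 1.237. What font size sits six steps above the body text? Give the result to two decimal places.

42.99pt

Each step on a modular scale multiplies by the ratio, so the size n steps from the base is base × ratioⁿ.
12.0 × 1.237⁶ = 12.0 × 3.58276 ≈ 42.99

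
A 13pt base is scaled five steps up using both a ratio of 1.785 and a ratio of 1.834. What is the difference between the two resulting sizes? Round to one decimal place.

At 1.785: 13.0 × 1.785⁵ = 235.578pt
At 1.834: 13.0 × 1.834⁵ = 269.737pt
Difference: 269.737 − 235.578 = 34.159pt

34.2pt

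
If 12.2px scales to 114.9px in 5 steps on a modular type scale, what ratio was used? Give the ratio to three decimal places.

The ratio satisfies 12.2 × r⁵ = 114.9, so r = (114.9 / 12.2)^(1/5).
r = 9.4180^(1/5) ≈ 1.5660

1.566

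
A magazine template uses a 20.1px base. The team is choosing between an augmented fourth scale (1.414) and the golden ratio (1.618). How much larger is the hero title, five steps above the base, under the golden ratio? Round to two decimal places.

Augmented fourth: 20.1 × 1.414⁵ = 113.6169px
Golden ratio: 20.1 × 1.618⁵ = 222.8890px
Difference: 222.8890 − 113.6169 = 109.2721px

109.27px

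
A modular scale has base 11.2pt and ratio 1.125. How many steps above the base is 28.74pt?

1.125ⁿ = 28.74 / 11.2 = 2.5661
n = ln(2.5661) / ln(1.125) = 0.9424 / 0.1178 ≈ 8.00

8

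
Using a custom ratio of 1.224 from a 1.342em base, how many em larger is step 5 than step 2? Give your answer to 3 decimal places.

1.676em

Step 2: 1.342 × 1.224² = 2.01055em
Step 5: 1.342 × 1.224⁵ = 3.68689em
Difference: 3.68689 − 2.01055 = 1.67634em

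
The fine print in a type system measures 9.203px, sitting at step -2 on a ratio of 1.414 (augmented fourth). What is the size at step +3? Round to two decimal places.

52.02px

Moving from step -2 to step +3 is 5 steps up, so multiply by r⁵.
9.203 × 1.414⁵ = 9.203 × 5.65258 ≈ 52.021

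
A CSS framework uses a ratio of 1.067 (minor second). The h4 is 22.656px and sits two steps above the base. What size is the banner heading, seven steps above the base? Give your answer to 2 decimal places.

31.33px

Moving from step +2 to step +7 is 5 steps up, so multiply by r⁵.
22.656 × 1.067⁵ = 22.656 × 1.38300 ≈ 31.333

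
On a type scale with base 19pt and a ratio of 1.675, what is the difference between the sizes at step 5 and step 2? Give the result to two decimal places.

Step 2: 19.0 × 1.675² = 53.3069pt
Step 5: 19.0 × 1.675⁵ = 250.5115pt
Difference: 250.5115 − 53.3069 = 197.2046pt

197.20pt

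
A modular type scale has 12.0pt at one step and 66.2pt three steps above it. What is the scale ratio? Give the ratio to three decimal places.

1.767

The ratio satisfies 12.0 × r³ = 66.2, so r = (66.2 / 12.0)^(1/3).
r = 5.5167^(1/3) ≈ 1.7670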